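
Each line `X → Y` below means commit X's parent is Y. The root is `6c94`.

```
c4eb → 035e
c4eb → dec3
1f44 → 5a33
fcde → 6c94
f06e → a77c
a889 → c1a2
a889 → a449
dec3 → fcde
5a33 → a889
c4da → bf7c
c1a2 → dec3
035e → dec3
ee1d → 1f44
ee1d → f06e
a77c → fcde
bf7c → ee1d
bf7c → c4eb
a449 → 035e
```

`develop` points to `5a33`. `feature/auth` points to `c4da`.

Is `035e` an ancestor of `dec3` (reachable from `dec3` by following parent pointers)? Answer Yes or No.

Ancestors of dec3: {6c94, dec3, fcde}.
035e is not in that set, so it is not an ancestor of dec3.

No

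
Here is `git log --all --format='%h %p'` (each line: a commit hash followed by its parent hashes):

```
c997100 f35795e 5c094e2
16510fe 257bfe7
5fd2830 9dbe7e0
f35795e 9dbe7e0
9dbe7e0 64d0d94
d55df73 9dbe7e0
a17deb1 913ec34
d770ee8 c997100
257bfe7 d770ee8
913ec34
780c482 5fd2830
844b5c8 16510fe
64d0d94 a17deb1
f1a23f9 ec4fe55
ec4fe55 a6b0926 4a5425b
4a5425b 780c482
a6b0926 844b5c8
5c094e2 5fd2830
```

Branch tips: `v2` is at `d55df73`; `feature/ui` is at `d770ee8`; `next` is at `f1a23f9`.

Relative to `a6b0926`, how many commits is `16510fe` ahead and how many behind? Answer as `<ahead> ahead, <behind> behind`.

0 ahead, 2 behind

Reachable from 16510fe: {16510fe, 257bfe7, 5c094e2, 5fd2830, 64d0d94, 913ec34, 9dbe7e0, a17deb1, c997100, d770ee8, f35795e}.
Reachable from a6b0926: {16510fe, 257bfe7, 5c094e2, 5fd2830, 64d0d94, 844b5c8, 913ec34, 9dbe7e0, a17deb1, a6b0926, c997100, d770ee8, f35795e}.
Only in 16510fe's history (ahead): {} — 0.
Only in a6b0926's history (behind): {844b5c8, a6b0926} — 2.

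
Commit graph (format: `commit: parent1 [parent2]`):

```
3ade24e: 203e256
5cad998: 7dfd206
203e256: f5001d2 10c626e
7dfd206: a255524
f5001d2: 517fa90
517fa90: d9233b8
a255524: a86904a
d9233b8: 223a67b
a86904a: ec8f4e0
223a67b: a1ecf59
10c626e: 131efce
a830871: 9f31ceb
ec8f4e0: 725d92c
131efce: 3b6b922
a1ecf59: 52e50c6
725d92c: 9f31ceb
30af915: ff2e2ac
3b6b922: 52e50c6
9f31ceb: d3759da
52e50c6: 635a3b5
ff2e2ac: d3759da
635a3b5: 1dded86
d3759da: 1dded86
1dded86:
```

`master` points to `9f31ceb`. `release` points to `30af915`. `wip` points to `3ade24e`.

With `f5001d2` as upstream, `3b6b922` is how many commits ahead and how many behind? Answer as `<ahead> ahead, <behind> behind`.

1 ahead, 5 behind

Reachable from 3b6b922: {1dded86, 3b6b922, 52e50c6, 635a3b5}.
Reachable from f5001d2: {1dded86, 223a67b, 517fa90, 52e50c6, 635a3b5, a1ecf59, d9233b8, f5001d2}.
Only in 3b6b922's history (ahead): {3b6b922} — 1.
Only in f5001d2's history (behind): {223a67b, 517fa90, a1ecf59, d9233b8, f5001d2} — 5.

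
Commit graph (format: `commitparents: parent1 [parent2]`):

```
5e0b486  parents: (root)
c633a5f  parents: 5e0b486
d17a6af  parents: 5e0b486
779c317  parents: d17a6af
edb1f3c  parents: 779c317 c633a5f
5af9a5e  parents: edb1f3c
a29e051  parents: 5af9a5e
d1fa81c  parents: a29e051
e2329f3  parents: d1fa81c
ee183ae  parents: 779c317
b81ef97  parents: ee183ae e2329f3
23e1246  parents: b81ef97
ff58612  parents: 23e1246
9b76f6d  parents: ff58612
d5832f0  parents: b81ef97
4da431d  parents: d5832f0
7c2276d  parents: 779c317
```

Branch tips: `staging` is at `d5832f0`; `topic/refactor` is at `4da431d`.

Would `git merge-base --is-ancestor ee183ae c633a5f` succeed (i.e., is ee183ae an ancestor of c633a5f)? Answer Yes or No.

Ancestors of c633a5f: {5e0b486, c633a5f}.
ee183ae is not in that set, so it is not an ancestor of c633a5f.

No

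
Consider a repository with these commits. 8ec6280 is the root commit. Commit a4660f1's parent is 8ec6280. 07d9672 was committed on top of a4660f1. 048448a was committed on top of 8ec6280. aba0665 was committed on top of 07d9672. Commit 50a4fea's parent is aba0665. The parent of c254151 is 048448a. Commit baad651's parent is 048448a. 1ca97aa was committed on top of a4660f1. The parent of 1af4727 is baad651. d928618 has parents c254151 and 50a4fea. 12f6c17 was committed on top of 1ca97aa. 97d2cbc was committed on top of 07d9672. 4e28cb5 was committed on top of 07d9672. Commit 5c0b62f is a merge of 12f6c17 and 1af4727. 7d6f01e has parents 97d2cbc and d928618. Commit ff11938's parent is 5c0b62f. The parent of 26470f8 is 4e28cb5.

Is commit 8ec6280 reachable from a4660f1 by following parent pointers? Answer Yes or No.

Ancestors of a4660f1 (commits reachable by following parents): {8ec6280, a4660f1}.
8ec6280 is in that set, so it is an ancestor of a4660f1.

Yes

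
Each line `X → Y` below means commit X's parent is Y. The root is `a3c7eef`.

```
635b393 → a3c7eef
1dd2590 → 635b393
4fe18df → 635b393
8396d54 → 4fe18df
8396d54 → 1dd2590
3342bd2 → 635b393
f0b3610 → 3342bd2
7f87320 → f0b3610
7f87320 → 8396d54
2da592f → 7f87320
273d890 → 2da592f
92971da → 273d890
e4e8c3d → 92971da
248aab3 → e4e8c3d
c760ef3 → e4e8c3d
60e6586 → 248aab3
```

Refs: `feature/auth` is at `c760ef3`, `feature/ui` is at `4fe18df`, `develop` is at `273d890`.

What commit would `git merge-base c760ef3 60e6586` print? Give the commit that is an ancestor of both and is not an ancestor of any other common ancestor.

Ancestors of c760ef3: {1dd2590, 273d890, 2da592f, 3342bd2, 4fe18df, 635b393, 7f87320, 8396d54, 92971da, a3c7eef, c760ef3, e4e8c3d, f0b3610}.
Ancestors of 60e6586: {1dd2590, 248aab3, 273d890, 2da592f, 3342bd2, 4fe18df, 60e6586, 635b393, 7f87320, 8396d54, 92971da, a3c7eef, e4e8c3d, f0b3610}.
Common ancestors: {1dd2590, 273d890, 2da592f, 3342bd2, 4fe18df, 635b393, 7f87320, 8396d54, 92971da, a3c7eef, e4e8c3d, f0b3610}.
Among these, e4e8c3d is not an ancestor of any other common ancestor — it is the merge base.

e4e8c3d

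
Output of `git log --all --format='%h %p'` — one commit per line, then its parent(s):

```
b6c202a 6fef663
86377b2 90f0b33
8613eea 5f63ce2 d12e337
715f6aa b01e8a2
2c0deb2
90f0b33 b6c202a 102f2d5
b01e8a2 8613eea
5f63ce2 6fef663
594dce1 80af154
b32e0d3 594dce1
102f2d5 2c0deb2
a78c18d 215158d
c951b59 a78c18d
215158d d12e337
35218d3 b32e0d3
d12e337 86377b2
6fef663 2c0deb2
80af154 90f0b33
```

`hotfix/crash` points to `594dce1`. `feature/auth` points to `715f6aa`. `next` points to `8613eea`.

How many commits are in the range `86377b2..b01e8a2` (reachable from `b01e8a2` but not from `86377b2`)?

4

Reachable from b01e8a2: {102f2d5, 2c0deb2, 5f63ce2, 6fef663, 8613eea, 86377b2, 90f0b33, b01e8a2, b6c202a, d12e337}.
Reachable from 86377b2: {102f2d5, 2c0deb2, 6fef663, 86377b2, 90f0b33, b6c202a}.
In b01e8a2's history but not 86377b2's: {5f63ce2, 8613eea, b01e8a2, d12e337} — 4 commits.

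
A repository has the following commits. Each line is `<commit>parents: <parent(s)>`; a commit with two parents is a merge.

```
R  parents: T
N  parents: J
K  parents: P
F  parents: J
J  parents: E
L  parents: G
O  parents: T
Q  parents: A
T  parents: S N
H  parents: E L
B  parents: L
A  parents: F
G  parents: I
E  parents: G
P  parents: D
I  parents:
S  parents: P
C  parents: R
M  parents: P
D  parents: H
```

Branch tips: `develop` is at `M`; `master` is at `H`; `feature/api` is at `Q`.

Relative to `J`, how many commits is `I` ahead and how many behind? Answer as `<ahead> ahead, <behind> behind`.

0 ahead, 3 behind

Reachable from I: {I}.
Reachable from J: {E, G, I, J}.
Only in I's history (ahead): {} — 0.
Only in J's history (behind): {E, G, J} — 3.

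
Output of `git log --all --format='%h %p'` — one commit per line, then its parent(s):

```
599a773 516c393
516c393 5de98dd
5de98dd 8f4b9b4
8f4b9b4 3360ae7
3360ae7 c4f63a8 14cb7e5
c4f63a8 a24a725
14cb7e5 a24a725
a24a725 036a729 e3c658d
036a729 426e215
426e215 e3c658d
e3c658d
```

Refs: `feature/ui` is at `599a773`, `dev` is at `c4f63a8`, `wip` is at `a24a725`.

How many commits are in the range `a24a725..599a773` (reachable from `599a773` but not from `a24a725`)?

7

Reachable from 599a773: {036a729, 14cb7e5, 3360ae7, 426e215, 516c393, 599a773, 5de98dd, 8f4b9b4, a24a725, c4f63a8, e3c658d}.
Reachable from a24a725: {036a729, 426e215, a24a725, e3c658d}.
In 599a773's history but not a24a725's: {14cb7e5, 3360ae7, 516c393, 599a773, 5de98dd, 8f4b9b4, c4f63a8} — 7 commits.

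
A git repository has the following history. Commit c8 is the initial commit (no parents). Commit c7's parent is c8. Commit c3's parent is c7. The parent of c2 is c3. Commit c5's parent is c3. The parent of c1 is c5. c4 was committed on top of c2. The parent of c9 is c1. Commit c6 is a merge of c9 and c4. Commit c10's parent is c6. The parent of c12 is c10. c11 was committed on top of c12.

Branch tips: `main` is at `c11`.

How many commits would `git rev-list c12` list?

Walking parent pointers from c12: reachable set = {c1, c10, c12, c2, c3, c4, c5, c6, c7, c8, c9}.
That is 11 commits.

11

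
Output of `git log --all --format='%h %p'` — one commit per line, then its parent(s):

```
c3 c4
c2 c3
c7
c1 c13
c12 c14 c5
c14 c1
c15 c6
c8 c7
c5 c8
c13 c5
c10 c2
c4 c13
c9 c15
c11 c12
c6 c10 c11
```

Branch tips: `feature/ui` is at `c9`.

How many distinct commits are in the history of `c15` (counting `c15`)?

14

Walking parent pointers from c15: reachable set = {c1, c10, c11, c12, c13, c14, c15, c2, c3, c4, c5, c6, c7, c8}.
That is 14 commits.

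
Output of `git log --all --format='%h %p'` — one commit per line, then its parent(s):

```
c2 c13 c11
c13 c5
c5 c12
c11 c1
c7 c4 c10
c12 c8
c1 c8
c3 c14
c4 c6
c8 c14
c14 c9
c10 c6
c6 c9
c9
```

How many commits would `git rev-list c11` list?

Walking parent pointers from c11: reachable set = {c1, c11, c14, c8, c9}.
That is 5 commits.

5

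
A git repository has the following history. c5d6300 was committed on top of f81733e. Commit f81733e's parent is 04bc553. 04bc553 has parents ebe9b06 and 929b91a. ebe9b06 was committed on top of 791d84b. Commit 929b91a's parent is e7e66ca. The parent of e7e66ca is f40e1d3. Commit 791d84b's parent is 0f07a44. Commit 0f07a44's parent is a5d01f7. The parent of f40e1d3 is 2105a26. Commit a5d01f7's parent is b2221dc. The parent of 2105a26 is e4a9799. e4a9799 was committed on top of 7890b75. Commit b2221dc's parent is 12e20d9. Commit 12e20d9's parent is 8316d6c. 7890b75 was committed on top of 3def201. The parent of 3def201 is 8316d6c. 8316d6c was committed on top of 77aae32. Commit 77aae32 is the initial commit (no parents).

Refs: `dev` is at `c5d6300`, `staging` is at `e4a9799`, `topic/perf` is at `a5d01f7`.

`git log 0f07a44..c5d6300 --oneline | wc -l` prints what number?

12

Reachable from c5d6300: {04bc553, 0f07a44, 12e20d9, 2105a26, 3def201, 77aae32, 7890b75, 791d84b, 8316d6c, 929b91a, a5d01f7, b2221dc, c5d6300, e4a9799, e7e66ca, ebe9b06, f40e1d3, f81733e}.
Reachable from 0f07a44: {0f07a44, 12e20d9, 77aae32, 8316d6c, a5d01f7, b2221dc}.
In c5d6300's history but not 0f07a44's: {04bc553, 2105a26, 3def201, 7890b75, 791d84b, 929b91a, c5d6300, e4a9799, e7e66ca, ebe9b06, f40e1d3, f81733e} — 12 commits.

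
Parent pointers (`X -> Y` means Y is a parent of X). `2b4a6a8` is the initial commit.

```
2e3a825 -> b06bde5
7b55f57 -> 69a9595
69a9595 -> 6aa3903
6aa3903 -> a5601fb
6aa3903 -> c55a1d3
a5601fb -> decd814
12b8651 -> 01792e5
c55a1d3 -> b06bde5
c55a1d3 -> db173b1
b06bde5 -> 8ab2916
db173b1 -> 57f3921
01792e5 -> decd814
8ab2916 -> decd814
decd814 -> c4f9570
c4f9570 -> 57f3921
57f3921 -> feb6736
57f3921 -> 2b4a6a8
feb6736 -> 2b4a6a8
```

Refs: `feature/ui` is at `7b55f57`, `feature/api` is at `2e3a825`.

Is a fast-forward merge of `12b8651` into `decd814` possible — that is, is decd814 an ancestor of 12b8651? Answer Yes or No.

Yes

A fast-forward from decd814 to 12b8651 is possible iff decd814 is an ancestor of 12b8651.
Ancestors of 12b8651: {01792e5, 12b8651, 2b4a6a8, 57f3921, c4f9570, decd814, feb6736}.
decd814 is among them, so fast-forward is possible.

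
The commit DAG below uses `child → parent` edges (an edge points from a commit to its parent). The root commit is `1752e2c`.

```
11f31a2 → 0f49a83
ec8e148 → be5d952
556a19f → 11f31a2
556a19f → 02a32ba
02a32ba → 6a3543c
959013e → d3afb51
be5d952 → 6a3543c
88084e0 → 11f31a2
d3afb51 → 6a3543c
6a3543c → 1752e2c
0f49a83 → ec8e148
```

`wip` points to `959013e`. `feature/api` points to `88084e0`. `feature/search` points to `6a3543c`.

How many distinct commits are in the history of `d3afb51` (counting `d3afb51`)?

3

Walking parent pointers from d3afb51: reachable set = {1752e2c, 6a3543c, d3afb51}.
That is 3 commits.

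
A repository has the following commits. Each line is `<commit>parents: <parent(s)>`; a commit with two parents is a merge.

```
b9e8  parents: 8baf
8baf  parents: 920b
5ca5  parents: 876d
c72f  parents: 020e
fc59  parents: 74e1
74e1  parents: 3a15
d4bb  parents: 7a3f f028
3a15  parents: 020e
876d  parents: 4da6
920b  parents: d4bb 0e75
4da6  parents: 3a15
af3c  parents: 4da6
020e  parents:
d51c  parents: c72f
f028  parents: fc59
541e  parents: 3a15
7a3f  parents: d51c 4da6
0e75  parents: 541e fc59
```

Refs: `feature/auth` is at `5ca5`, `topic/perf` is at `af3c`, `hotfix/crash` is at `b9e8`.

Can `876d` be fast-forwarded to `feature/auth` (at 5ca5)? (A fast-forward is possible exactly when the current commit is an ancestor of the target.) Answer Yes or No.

A fast-forward from 876d to 5ca5 is possible iff 876d is an ancestor of 5ca5.
Ancestors of 5ca5: {020e, 3a15, 4da6, 5ca5, 876d}.
876d is among them, so fast-forward is possible.

Yes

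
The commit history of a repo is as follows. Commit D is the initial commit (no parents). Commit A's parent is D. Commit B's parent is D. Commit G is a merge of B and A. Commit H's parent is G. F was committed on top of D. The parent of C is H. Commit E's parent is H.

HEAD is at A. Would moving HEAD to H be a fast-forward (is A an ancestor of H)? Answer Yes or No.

A fast-forward from A to H is possible iff A is an ancestor of H.
Ancestors of H: {A, B, D, G, H}.
A is among them, so fast-forward is possible.

Yes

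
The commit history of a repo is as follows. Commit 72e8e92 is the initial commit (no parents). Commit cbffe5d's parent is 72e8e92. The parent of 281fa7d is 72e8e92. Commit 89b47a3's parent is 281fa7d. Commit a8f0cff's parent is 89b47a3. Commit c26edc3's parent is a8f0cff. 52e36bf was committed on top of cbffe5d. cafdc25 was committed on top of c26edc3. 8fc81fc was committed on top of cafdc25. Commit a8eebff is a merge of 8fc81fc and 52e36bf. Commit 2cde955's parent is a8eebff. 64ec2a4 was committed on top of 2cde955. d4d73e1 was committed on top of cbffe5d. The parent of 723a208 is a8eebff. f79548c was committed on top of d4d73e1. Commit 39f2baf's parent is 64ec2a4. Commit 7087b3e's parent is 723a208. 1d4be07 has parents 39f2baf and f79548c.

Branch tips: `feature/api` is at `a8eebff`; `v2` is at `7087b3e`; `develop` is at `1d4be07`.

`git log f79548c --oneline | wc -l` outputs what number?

4

Walking parent pointers from f79548c: reachable set = {72e8e92, cbffe5d, d4d73e1, f79548c}.
That is 4 commits.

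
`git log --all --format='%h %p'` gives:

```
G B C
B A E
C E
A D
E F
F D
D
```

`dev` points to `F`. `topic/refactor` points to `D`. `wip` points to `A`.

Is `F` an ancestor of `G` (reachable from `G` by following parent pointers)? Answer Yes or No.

Yes

Ancestors of G (commits reachable by following parents): {A, B, C, D, E, F, G}.
F is in that set, so it is an ancestor of G.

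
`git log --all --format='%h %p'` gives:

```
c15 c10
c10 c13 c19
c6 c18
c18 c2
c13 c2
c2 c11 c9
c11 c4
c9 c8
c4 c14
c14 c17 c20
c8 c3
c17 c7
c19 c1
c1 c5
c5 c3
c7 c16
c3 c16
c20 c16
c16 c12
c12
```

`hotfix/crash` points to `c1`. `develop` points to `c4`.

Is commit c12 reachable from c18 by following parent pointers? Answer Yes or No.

Yes

Ancestors of c18 (commits reachable by following parents): {c11, c12, c14, c16, c17, c18, c2, c20, c3, c4, c7, c8, c9}.
c12 is in that set, so it is an ancestor of c18.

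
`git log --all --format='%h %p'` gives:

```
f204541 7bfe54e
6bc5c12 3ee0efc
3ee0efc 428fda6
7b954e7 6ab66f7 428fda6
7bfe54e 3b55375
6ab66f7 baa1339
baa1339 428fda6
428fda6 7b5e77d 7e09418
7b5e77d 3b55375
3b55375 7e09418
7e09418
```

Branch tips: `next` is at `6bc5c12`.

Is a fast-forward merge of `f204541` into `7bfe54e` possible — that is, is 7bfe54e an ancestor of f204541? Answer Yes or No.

A fast-forward from 7bfe54e to f204541 is possible iff 7bfe54e is an ancestor of f204541.
Ancestors of f204541: {3b55375, 7bfe54e, 7e09418, f204541}.
7bfe54e is among them, so fast-forward is possible.

Yes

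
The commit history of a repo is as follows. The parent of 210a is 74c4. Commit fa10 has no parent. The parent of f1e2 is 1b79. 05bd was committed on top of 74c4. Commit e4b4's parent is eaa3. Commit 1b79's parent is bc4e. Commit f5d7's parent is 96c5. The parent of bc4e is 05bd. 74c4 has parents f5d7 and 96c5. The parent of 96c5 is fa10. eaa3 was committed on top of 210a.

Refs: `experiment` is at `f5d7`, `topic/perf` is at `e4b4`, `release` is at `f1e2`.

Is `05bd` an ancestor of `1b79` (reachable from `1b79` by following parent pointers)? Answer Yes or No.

Yes

Ancestors of 1b79 (commits reachable by following parents): {05bd, 1b79, 74c4, 96c5, bc4e, f5d7, fa10}.
05bd is in that set, so it is an ancestor of 1b79.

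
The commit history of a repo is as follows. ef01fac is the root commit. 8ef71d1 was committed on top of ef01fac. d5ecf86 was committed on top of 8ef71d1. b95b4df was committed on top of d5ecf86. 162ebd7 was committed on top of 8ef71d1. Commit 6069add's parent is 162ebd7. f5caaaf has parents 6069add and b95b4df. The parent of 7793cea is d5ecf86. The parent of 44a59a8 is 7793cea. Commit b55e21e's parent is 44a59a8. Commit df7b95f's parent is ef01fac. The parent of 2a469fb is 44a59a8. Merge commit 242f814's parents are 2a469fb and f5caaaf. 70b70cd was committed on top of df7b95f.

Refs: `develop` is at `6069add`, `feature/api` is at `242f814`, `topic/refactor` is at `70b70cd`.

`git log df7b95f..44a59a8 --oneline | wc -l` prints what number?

Reachable from 44a59a8: {44a59a8, 7793cea, 8ef71d1, d5ecf86, ef01fac}.
Reachable from df7b95f: {df7b95f, ef01fac}.
In 44a59a8's history but not df7b95f's: {44a59a8, 7793cea, 8ef71d1, d5ecf86} — 4 commits.

4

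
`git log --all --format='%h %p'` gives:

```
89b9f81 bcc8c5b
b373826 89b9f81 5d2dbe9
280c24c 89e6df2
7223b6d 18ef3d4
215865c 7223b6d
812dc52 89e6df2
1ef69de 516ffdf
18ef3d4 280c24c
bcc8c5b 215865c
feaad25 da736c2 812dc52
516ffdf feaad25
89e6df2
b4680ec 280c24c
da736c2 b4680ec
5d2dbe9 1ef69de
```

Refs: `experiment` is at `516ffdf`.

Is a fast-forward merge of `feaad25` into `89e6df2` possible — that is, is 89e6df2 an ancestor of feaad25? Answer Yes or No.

A fast-forward from 89e6df2 to feaad25 is possible iff 89e6df2 is an ancestor of feaad25.
Ancestors of feaad25: {280c24c, 812dc52, 89e6df2, b4680ec, da736c2, feaad25}.
89e6df2 is among them, so fast-forward is possible.

Yes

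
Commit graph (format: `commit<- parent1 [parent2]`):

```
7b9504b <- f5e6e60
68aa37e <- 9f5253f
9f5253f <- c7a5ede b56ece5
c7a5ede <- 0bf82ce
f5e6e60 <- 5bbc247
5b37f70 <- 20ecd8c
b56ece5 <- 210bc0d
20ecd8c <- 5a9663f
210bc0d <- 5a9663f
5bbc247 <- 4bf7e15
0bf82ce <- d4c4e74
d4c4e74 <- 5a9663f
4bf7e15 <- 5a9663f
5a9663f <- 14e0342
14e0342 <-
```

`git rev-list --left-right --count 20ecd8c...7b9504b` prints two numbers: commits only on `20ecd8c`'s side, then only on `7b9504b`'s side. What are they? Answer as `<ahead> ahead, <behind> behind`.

Reachable from 20ecd8c: {14e0342, 20ecd8c, 5a9663f}.
Reachable from 7b9504b: {14e0342, 4bf7e15, 5a9663f, 5bbc247, 7b9504b, f5e6e60}.
Only in 20ecd8c's history (ahead): {20ecd8c} — 1.
Only in 7b9504b's history (behind): {4bf7e15, 5bbc247, 7b9504b, f5e6e60} — 4.

1 ahead, 4 behind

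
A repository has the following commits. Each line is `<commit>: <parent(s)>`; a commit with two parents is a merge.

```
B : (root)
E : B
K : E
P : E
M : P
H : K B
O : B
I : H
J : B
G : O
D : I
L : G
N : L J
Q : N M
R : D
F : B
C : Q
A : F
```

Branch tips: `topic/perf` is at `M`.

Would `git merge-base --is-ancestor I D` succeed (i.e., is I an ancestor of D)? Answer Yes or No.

Ancestors of D (commits reachable by following parents): {B, D, E, H, I, K}.
I is in that set, so it is an ancestor of D.

Yes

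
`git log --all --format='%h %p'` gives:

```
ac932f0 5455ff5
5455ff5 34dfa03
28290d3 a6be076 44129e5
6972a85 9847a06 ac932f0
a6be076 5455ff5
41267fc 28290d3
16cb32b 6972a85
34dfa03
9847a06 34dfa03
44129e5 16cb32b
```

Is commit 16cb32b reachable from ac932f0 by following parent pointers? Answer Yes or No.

Ancestors of ac932f0: {34dfa03, 5455ff5, ac932f0}.
16cb32b is not in that set, so it is not an ancestor of ac932f0.

No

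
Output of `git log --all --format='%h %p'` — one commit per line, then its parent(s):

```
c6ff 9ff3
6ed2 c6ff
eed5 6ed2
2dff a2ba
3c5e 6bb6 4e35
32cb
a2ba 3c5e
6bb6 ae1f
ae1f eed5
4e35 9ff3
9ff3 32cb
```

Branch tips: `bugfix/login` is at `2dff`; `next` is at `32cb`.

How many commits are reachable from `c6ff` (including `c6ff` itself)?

Walking parent pointers from c6ff: reachable set = {32cb, 9ff3, c6ff}.
That is 3 commits.

3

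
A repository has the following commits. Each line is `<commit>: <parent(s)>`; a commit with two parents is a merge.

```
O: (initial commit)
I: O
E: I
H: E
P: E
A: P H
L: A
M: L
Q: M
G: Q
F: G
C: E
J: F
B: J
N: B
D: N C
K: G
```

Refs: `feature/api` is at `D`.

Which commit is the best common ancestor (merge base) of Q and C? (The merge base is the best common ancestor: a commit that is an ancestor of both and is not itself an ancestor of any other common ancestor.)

Ancestors of Q: {A, E, H, I, L, M, O, P, Q}.
Ancestors of C: {C, E, I, O}.
Common ancestors: {E, I, O}.
Among these, E is not an ancestor of any other common ancestor — it is the merge base.

E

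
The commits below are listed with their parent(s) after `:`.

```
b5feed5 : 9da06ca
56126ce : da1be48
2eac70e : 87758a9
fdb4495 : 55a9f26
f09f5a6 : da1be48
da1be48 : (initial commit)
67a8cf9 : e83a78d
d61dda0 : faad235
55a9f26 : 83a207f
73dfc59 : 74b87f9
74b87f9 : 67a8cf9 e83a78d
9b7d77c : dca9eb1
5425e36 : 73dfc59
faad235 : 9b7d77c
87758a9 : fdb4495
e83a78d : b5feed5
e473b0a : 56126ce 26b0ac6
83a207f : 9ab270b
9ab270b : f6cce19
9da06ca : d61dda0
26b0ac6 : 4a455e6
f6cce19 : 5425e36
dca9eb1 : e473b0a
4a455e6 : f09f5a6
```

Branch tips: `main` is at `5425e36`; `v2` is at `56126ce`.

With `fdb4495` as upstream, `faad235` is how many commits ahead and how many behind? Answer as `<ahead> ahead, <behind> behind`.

0 ahead, 13 behind

Reachable from faad235: {26b0ac6, 4a455e6, 56126ce, 9b7d77c, da1be48, dca9eb1, e473b0a, f09f5a6, faad235}.
Reachable from fdb4495: {26b0ac6, 4a455e6, 5425e36, 55a9f26, 56126ce, 67a8cf9, 73dfc59, 74b87f9, 83a207f, 9ab270b, 9b7d77c, 9da06ca, b5feed5, d61dda0, da1be48, dca9eb1, e473b0a, e83a78d, f09f5a6, f6cce19, faad235, fdb4495}.
Only in faad235's history (ahead): {} — 0.
Only in fdb4495's history (behind): {5425e36, 55a9f26, 67a8cf9, 73dfc59, 74b87f9, 83a207f, 9ab270b, 9da06ca, b5feed5, d61dda0, e83a78d, f6cce19, fdb4495} — 13.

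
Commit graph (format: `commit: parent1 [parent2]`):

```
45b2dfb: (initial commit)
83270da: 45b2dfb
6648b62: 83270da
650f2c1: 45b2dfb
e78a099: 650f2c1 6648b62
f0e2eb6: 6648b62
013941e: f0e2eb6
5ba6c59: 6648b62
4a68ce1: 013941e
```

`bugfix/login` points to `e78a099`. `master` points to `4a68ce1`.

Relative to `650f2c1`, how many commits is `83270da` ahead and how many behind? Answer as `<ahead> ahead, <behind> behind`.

1 ahead, 1 behind

Reachable from 83270da: {45b2dfb, 83270da}.
Reachable from 650f2c1: {45b2dfb, 650f2c1}.
Only in 83270da's history (ahead): {83270da} — 1.
Only in 650f2c1's history (behind): {650f2c1} — 1.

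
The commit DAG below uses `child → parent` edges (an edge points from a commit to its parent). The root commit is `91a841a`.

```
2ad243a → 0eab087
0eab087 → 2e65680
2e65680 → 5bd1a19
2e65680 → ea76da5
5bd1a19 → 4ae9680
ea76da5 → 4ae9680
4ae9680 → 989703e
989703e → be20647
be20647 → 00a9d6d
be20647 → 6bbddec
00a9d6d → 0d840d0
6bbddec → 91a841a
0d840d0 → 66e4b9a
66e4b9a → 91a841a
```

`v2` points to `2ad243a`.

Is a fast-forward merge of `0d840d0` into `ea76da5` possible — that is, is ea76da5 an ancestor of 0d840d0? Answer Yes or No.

A fast-forward from ea76da5 to 0d840d0 is possible iff ea76da5 is an ancestor of 0d840d0.
Ancestors of 0d840d0: {0d840d0, 66e4b9a, 91a841a}.
ea76da5 is not among them, so fast-forward is not possible.

No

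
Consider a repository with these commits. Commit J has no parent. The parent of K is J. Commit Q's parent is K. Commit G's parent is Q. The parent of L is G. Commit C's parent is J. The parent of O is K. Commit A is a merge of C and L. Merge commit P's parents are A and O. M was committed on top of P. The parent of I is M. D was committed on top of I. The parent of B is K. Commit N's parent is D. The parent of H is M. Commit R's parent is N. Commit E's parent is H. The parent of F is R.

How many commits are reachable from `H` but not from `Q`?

Reachable from H: {A, C, G, H, J, K, L, M, O, P, Q}.
Reachable from Q: {J, K, Q}.
In H's history but not Q's: {A, C, G, H, L, M, O, P} — 8 commits.

8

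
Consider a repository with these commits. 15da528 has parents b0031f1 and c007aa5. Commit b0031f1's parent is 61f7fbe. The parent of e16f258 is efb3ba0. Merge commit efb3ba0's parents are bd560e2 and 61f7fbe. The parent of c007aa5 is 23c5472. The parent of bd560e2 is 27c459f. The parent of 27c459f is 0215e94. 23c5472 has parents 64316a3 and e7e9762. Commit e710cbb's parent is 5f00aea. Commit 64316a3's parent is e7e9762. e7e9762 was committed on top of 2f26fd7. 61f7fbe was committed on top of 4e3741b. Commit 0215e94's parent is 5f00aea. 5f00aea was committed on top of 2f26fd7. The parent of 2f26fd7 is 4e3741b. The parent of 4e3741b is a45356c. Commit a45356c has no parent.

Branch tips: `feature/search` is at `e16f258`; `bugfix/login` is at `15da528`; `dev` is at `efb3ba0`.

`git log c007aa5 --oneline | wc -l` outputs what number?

Walking parent pointers from c007aa5: reachable set = {23c5472, 2f26fd7, 4e3741b, 64316a3, a45356c, c007aa5, e7e9762}.
That is 7 commits.

7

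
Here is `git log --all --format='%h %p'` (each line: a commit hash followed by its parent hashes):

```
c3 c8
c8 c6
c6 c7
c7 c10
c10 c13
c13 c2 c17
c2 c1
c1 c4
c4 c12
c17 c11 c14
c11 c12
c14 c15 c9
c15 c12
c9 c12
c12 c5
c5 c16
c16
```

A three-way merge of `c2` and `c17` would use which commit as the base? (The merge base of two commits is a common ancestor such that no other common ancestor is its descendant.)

Ancestors of c2: {c1, c12, c16, c2, c4, c5}.
Ancestors of c17: {c11, c12, c14, c15, c16, c17, c5, c9}.
Common ancestors: {c12, c16, c5}.
Among these, c12 is not an ancestor of any other common ancestor — it is the merge base.

c12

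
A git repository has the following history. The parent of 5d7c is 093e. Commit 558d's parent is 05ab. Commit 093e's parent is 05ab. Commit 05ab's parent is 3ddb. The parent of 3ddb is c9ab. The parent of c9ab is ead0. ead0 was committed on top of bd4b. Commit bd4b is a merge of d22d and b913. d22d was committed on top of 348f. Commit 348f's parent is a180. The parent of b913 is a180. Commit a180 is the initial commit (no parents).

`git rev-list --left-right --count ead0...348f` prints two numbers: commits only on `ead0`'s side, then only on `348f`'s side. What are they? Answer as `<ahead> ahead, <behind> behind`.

4 ahead, 0 behind

Reachable from ead0: {348f, a180, b913, bd4b, d22d, ead0}.
Reachable from 348f: {348f, a180}.
Only in ead0's history (ahead): {b913, bd4b, d22d, ead0} — 4.
Only in 348f's history (behind): {} — 0.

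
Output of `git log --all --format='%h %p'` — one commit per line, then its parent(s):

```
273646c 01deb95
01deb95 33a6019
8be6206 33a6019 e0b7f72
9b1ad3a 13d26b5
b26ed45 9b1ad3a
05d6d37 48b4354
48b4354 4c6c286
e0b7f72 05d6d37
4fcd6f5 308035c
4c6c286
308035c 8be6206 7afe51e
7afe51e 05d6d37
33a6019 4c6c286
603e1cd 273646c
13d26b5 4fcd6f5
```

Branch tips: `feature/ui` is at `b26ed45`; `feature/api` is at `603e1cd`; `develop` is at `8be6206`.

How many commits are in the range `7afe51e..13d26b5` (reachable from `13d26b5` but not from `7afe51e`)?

Reachable from 13d26b5: {05d6d37, 13d26b5, 308035c, 33a6019, 48b4354, 4c6c286, 4fcd6f5, 7afe51e, 8be6206, e0b7f72}.
Reachable from 7afe51e: {05d6d37, 48b4354, 4c6c286, 7afe51e}.
In 13d26b5's history but not 7afe51e's: {13d26b5, 308035c, 33a6019, 4fcd6f5, 8be6206, e0b7f72} — 6 commits.

6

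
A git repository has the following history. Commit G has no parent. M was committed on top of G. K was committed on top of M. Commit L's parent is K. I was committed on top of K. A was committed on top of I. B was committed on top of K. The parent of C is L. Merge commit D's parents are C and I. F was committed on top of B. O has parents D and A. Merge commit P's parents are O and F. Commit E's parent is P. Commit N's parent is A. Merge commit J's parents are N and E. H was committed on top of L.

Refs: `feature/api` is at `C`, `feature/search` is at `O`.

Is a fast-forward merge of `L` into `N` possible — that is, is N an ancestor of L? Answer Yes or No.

A fast-forward from N to L is possible iff N is an ancestor of L.
Ancestors of L: {G, K, L, M}.
N is not among them, so fast-forward is not possible.

No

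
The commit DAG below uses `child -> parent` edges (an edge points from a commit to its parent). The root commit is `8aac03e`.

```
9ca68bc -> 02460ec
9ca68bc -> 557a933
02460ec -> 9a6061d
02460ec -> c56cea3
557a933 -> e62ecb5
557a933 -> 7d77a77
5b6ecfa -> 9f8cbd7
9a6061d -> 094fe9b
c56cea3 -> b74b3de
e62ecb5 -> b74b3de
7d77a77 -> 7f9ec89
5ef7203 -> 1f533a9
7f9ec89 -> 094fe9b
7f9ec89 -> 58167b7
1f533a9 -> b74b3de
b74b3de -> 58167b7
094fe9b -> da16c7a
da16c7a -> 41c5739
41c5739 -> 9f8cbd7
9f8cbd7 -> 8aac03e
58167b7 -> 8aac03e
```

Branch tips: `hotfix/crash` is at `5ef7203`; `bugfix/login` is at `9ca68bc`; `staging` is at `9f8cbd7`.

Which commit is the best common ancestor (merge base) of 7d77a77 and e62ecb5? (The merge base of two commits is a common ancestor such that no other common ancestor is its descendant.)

58167b7

Ancestors of 7d77a77: {094fe9b, 41c5739, 58167b7, 7d77a77, 7f9ec89, 8aac03e, 9f8cbd7, da16c7a}.
Ancestors of e62ecb5: {58167b7, 8aac03e, b74b3de, e62ecb5}.
Common ancestors: {58167b7, 8aac03e}.
Among these, 58167b7 is not an ancestor of any other common ancestor — it is the merge base.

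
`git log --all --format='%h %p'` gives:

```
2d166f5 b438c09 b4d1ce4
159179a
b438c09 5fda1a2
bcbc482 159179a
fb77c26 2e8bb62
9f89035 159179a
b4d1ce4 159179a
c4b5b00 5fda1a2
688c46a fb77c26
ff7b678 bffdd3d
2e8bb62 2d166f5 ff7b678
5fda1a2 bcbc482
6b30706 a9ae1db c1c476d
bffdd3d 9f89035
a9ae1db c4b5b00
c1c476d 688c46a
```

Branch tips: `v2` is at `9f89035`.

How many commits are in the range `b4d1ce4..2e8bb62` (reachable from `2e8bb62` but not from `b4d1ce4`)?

8

Reachable from 2e8bb62: {159179a, 2d166f5, 2e8bb62, 5fda1a2, 9f89035, b438c09, b4d1ce4, bcbc482, bffdd3d, ff7b678}.
Reachable from b4d1ce4: {159179a, b4d1ce4}.
In 2e8bb62's history but not b4d1ce4's: {2d166f5, 2e8bb62, 5fda1a2, 9f89035, b438c09, bcbc482, bffdd3d, ff7b678} — 8 commits.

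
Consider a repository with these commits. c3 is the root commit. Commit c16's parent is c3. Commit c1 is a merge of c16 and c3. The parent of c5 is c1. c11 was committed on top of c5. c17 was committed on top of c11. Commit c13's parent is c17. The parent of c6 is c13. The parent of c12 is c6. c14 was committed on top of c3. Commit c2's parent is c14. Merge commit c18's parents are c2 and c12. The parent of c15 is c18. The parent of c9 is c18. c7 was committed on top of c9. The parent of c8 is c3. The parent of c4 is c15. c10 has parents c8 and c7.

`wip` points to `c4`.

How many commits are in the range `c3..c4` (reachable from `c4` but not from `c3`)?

13

Reachable from c4: {c1, c11, c12, c13, c14, c15, c16, c17, c18, c2, c3, c4, c5, c6}.
Reachable from c3: {c3}.
In c4's history but not c3's: {c1, c11, c12, c13, c14, c15, c16, c17, c18, c2, c4, c5, c6} — 13 commits.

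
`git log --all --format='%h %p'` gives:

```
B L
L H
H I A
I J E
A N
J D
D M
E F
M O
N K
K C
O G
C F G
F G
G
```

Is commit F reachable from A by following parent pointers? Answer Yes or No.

Yes

Ancestors of A (commits reachable by following parents): {A, C, F, G, K, N}.
F is in that set, so it is an ancestor of A.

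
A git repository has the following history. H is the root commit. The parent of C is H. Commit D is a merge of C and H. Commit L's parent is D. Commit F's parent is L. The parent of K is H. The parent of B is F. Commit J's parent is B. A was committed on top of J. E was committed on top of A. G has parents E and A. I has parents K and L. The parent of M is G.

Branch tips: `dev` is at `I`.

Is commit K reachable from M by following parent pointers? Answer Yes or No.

No

Ancestors of M: {A, B, C, D, E, F, G, H, J, L, M}.
K is not in that set, so it is not an ancestor of M.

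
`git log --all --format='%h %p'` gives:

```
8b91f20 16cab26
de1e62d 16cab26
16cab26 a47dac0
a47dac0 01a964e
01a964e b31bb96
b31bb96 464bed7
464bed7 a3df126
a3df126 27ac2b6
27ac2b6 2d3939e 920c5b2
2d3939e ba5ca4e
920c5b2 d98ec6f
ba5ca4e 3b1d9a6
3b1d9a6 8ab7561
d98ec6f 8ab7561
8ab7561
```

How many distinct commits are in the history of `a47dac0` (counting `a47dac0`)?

12

Walking parent pointers from a47dac0: reachable set = {01a964e, 27ac2b6, 2d3939e, 3b1d9a6, 464bed7, 8ab7561, 920c5b2, a3df126, a47dac0, b31bb96, ba5ca4e, d98ec6f}.
That is 12 commits.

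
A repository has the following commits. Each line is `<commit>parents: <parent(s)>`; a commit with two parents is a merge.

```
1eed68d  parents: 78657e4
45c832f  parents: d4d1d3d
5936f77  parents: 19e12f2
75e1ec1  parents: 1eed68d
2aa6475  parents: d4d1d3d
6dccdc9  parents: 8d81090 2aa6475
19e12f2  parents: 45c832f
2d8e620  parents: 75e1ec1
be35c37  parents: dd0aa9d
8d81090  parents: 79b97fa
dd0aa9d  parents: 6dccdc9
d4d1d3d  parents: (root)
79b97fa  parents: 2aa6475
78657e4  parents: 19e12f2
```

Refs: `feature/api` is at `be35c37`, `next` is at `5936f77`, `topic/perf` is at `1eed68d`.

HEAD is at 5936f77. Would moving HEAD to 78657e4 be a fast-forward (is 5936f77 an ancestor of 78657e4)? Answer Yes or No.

No

A fast-forward from 5936f77 to 78657e4 is possible iff 5936f77 is an ancestor of 78657e4.
Ancestors of 78657e4: {19e12f2, 45c832f, 78657e4, d4d1d3d}.
5936f77 is not among them, so fast-forward is not possible.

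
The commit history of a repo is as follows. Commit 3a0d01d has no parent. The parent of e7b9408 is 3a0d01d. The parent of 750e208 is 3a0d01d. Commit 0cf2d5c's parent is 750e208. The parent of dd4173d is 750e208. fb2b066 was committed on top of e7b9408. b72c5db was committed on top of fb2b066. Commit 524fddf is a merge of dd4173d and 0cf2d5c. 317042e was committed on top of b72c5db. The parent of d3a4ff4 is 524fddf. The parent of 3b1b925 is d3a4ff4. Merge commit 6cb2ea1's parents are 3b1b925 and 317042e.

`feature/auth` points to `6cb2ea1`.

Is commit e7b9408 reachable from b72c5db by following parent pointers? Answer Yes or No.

Ancestors of b72c5db (commits reachable by following parents): {3a0d01d, b72c5db, e7b9408, fb2b066}.
e7b9408 is in that set, so it is an ancestor of b72c5db.

Yes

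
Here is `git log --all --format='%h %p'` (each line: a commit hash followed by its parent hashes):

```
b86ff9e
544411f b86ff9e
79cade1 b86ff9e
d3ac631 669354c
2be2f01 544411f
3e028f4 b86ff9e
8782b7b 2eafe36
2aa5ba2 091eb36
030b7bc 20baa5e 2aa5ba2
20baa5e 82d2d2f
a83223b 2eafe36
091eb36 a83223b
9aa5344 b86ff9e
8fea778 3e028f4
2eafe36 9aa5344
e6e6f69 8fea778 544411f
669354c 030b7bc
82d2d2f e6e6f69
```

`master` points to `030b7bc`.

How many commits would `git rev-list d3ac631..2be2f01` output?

1

Reachable from 2be2f01: {2be2f01, 544411f, b86ff9e}.
Reachable from d3ac631: {030b7bc, 091eb36, 20baa5e, 2aa5ba2, 2eafe36, 3e028f4, 544411f, 669354c, 82d2d2f, 8fea778, 9aa5344, a83223b, b86ff9e, d3ac631, e6e6f69}.
In 2be2f01's history but not d3ac631's: {2be2f01} — 1 commit.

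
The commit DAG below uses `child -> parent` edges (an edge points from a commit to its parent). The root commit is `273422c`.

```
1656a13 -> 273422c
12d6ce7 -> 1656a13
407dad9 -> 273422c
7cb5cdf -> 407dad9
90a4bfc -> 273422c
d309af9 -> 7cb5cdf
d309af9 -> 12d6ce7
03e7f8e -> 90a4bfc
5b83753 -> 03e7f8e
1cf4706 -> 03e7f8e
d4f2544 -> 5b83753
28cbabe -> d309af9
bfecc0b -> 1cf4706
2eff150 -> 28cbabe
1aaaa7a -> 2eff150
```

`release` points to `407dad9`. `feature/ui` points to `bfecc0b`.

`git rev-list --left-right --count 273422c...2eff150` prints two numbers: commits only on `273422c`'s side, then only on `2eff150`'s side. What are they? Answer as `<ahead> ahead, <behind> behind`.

Reachable from 273422c: {273422c}.
Reachable from 2eff150: {12d6ce7, 1656a13, 273422c, 28cbabe, 2eff150, 407dad9, 7cb5cdf, d309af9}.
Only in 273422c's history (ahead): {} — 0.
Only in 2eff150's history (behind): {12d6ce7, 1656a13, 28cbabe, 2eff150, 407dad9, 7cb5cdf, d309af9} — 7.

0 ahead, 7 behind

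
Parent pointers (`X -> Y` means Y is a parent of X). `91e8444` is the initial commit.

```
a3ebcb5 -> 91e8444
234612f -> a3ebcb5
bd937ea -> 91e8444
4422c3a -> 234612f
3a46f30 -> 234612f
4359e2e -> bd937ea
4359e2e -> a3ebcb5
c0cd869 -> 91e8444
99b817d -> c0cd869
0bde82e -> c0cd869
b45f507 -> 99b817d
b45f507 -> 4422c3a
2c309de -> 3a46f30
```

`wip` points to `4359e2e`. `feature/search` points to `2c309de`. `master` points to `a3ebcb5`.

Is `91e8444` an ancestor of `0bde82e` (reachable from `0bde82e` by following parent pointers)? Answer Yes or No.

Yes

Ancestors of 0bde82e (commits reachable by following parents): {0bde82e, 91e8444, c0cd869}.
91e8444 is in that set, so it is an ancestor of 0bde82e.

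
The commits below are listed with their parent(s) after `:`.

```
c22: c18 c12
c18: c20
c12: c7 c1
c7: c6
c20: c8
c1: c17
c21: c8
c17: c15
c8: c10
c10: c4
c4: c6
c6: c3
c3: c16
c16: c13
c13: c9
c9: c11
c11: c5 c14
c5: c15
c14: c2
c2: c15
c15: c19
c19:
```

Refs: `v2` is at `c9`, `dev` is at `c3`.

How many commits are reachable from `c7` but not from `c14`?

Reachable from c7: {c11, c13, c14, c15, c16, c19, c2, c3, c5, c6, c7, c9}.
Reachable from c14: {c14, c15, c19, c2}.
In c7's history but not c14's: {c11, c13, c16, c3, c5, c6, c7, c9} — 8 commits.

8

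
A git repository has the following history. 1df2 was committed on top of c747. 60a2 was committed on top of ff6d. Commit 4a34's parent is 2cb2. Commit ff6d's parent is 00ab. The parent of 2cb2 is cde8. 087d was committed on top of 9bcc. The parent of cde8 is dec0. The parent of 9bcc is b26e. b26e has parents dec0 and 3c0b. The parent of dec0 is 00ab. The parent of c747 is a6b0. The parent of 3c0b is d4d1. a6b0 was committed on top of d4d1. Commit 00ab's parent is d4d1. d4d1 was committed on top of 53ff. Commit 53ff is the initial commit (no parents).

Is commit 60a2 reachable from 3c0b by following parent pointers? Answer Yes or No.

Ancestors of 3c0b: {3c0b, 53ff, d4d1}.
60a2 is not in that set, so it is not an ancestor of 3c0b.

No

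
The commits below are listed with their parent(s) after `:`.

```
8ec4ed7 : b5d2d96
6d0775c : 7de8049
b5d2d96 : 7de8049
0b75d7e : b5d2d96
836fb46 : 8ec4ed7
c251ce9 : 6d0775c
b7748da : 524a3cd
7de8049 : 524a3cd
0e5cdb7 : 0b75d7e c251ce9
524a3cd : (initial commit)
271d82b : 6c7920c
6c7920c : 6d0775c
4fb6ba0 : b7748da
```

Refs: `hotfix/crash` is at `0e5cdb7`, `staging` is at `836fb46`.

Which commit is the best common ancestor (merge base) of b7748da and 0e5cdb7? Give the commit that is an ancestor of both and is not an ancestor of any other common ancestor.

Ancestors of b7748da: {524a3cd, b7748da}.
Ancestors of 0e5cdb7: {0b75d7e, 0e5cdb7, 524a3cd, 6d0775c, 7de8049, b5d2d96, c251ce9}.
Common ancestors: {524a3cd}.
The only common ancestor is 524a3cd, so it is the merge base.

524a3cd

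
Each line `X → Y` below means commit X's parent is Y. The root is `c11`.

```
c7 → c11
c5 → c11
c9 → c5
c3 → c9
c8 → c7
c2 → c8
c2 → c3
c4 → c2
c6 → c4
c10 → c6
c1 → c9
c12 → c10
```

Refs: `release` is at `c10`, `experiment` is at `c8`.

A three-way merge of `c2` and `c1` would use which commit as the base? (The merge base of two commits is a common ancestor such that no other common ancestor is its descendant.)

c9

Ancestors of c2: {c11, c2, c3, c5, c7, c8, c9}.
Ancestors of c1: {c1, c11, c5, c9}.
Common ancestors: {c11, c5, c9}.
Among these, c9 is not an ancestor of any other common ancestor — it is the merge base.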